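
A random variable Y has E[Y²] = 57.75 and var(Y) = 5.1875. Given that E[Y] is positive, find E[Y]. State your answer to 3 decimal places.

(E[Y])² = E[Y²] − var(Y) = 57.75 − 5.1875 = 52.5625
E[Y] = √52.5625 = 7.25

7.250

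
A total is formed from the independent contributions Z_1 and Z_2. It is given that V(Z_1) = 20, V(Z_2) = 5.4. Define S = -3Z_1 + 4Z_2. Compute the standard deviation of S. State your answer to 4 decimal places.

By independence, V(S) = (-3)²V(Z_1) + (4)²V(Z_2)
= (-3)²·20 + (4)²·5.4 = 266.4
SD(S) = √266.4 ≈ 16.3218

16.3218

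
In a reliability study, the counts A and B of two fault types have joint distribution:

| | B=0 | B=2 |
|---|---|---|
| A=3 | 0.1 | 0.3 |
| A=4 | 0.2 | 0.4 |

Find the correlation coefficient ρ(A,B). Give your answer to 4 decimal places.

-0.0891

E[A] = 3.6,  E[B] = 1.4
E[AB] = 5
cov(A,B) = E[AB] − E[A]E[B] = 5 − (3.6)(1.4) = -0.04
V(A) = 0.24,  V(B) = 0.84
ρ = -0.04 / √(0.24·0.84) ≈ -0.0891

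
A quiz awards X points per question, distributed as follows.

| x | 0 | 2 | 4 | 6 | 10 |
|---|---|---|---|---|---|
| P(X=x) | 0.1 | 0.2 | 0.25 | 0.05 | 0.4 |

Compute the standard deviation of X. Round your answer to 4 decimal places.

3.7563

E[X] = (0)(0.1) + (2)(0.2) + (4)(0.25) + (6)(0.05) + (10)(0.4) = 5.7
E[X²] = (0)²(0.1) + (2)²(0.2) + (4)²(0.25) + (6)²(0.05) + (10)²(0.4) = 46.6
Var(X) = E[X²] − (E[X])² = 46.6 − (5.7)² = 14.11
sd(X) = √14.11 ≈ 3.7563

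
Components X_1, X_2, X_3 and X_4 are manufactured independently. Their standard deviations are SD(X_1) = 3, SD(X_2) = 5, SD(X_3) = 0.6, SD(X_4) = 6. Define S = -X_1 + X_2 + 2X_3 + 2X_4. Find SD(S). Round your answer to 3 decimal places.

13.396

Var(X_1) = 9, Var(X_2) = 25, Var(X_3) = 0.36, Var(X_4) = 36
By independence, Var(S) = (-1)²Var(X_1) + (1)²Var(X_2) + (2)²Var(X_3) + (2)²Var(X_4)
= (-1)²·9 + (1)²·25 + (2)²·0.36 + (2)²·36 = 179.44
SD(S) = √179.44 ≈ 13.396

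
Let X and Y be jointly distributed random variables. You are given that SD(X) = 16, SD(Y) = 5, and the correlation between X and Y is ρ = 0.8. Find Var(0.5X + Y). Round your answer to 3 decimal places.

Var(X) = (16)² = 256;  Var(Y) = (5)² = 25
Cov(X,Y) = ρ·SD(X)·SD(Y) = 0.8·16·5 = 64
Var(0.5X + Y) = (0.5)²·Var(X) + (1)²·Var(Y) + 2·(0.5)·(1)·Cov(X,Y)
= 0.25·256 + 1·25 + 1·64 = 153

153.000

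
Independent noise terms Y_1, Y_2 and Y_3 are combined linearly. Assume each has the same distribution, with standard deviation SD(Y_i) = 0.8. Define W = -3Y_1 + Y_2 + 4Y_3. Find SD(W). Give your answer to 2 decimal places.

4.08

var(Y_i) = (0.8)² = 0.64
By independence, var(W) = (-3)²var(Y_1) + (1)²var(Y_2) + (4)²var(Y_3)
= (-3)²·0.64 + (1)²·0.64 + (4)²·0.64 = 16.64
SD(W) = √16.64 ≈ 4.08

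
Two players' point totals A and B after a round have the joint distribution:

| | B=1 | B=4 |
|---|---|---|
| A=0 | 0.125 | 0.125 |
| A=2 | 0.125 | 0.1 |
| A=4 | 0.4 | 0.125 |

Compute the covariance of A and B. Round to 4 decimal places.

E[A] = 2.55,  E[B] = 2.05
E[AB] = 4.65
Cov(A,B) = E[AB] − E[A]E[B] = 4.65 − (2.55)(2.05) = -0.5775

-0.5775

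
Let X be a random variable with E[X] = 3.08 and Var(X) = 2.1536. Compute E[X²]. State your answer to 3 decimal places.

11.640

E[X²] = Var(X) + (E[X])² = 2.1536 + (3.08)² = 11.64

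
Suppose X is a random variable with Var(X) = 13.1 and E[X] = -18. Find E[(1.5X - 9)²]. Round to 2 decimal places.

1325.48

E[1.5X - 9] = 1.5·-18 − 9 = -36
Var(1.5X - 9) = (1.5)²·13.1 = 29.475
E[(1.5X - 9)²] = Var((1.5X - 9)) + (E[(1.5X - 9)])² = 29.475 + (-36)² = 1325.475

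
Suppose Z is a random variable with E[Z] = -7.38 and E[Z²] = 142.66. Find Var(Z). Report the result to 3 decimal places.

Var(Z) = 142.66 − (-7.38)² = 88.1956

88.196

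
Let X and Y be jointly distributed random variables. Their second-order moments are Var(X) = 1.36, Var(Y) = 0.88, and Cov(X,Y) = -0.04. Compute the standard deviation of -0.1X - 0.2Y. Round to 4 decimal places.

0.2173

Var(-0.1X - 0.2Y) = (-0.1)²·Var(X) + (-0.2)²·Var(Y) + 2·(-0.1)·(-0.2)·Cov(X,Y)
= 0.01·1.36 + 0.04·0.88 + 0.04·-0.04 = 0.0472
σ(-0.1X - 0.2Y) = √0.0472 ≈ 0.2173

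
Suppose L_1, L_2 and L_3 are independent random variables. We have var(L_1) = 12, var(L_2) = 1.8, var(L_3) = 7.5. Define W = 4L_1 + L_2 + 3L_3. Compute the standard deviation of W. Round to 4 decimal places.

16.1648

By independence, var(W) = (4)²var(L_1) + (1)²var(L_2) + (3)²var(L_3)
= (4)²·12 + (1)²·1.8 + (3)²·7.5 = 261.3
SD(W) = √261.3 ≈ 16.1648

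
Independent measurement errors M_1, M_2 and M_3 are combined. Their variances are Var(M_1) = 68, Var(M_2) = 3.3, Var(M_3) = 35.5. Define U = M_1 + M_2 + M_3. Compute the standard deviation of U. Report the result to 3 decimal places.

10.334

By independence, Var(U) = (1)²Var(M_1) + (1)²Var(M_2) + (1)²Var(M_3)
= (1)²·68 + (1)²·3.3 + (1)²·35.5 = 106.8
sd(U) = √106.8 ≈ 10.334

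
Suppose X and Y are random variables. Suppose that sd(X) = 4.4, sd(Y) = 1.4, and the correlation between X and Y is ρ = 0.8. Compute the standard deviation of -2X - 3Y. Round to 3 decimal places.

12.418

Var(X) = (4.4)² = 19.36;  Var(Y) = (1.4)² = 1.96
Cov(X,Y) = ρ·sd(X)·sd(Y) = 0.8·4.4·1.4 = 4.928
Var(-2X - 3Y) = (-2)²·Var(X) + (-3)²·Var(Y) + 2·(-2)·(-3)·Cov(X,Y)
= 4·19.36 + 9·1.96 + 12·4.928 = 154.216
sd(-2X - 3Y) = √154.216 ≈ 12.418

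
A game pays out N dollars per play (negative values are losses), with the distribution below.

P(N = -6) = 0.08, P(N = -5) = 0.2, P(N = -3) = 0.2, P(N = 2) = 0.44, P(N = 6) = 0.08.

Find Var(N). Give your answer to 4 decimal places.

13.8016

E[N] = (-6)(0.08) + (-5)(0.2) + (-3)(0.2) + (2)(0.44) + (6)(0.08) = -0.72
E[N²] = (-6)²(0.08) + (-5)²(0.2) + (-3)²(0.2) + (2)²(0.44) + (6)²(0.08) = 14.32
Var(N) = E[N²] − (E[N])² = 14.32 − (-0.72)² = 13.8016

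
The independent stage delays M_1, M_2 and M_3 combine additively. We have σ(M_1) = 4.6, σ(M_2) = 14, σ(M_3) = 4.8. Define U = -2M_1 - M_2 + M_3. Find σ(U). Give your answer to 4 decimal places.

Var(M_1) = 21.16, Var(M_2) = 196, Var(M_3) = 23.04
By independence, Var(U) = (-2)²Var(M_1) + (-1)²Var(M_2) + (1)²Var(M_3)
= (-2)²·21.16 + (-1)²·196 + (1)²·23.04 = 303.68
σ(U) = √303.68 ≈ 17.4264

17.4264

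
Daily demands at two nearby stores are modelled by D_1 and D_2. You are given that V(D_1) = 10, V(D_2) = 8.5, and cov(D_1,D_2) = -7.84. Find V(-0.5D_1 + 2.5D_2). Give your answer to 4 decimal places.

V(-0.5D_1 + 2.5D_2) = (-0.5)²·V(D_1) + (2.5)²·V(D_2) + 2·(-0.5)·(2.5)·cov(D_1,D_2)
= 0.25·10 + 6.25·8.5 + -2.5·-7.84 = 75.225

75.2250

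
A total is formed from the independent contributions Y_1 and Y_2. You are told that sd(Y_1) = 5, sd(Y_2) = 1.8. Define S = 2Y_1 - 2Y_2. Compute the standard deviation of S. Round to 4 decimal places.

Var(Y_1) = 25, Var(Y_2) = 3.24
By independence, Var(S) = (2)²Var(Y_1) + (-2)²Var(Y_2)
= (2)²·25 + (-2)²·3.24 = 112.96
sd(S) = √112.96 ≈ 10.6283

10.6283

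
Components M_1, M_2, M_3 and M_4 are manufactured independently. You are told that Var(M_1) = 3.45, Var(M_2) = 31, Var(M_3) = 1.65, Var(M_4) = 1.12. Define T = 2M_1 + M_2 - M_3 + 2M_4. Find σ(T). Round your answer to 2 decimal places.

By independence, Var(T) = (2)²Var(M_1) + (1)²Var(M_2) + (-1)²Var(M_3) + (2)²Var(M_4)
= (2)²·3.45 + (1)²·31 + (-1)²·1.65 + (2)²·1.12 = 50.93
σ(T) = √50.93 ≈ 7.14

7.14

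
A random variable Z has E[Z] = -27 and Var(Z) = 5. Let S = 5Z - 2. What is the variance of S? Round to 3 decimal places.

Var(5Z - 2) = (5)²·Var(Z) = 25·5 = 125

125.000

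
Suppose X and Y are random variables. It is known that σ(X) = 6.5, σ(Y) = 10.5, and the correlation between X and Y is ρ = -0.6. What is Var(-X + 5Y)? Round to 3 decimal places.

Var(X) = (6.5)² = 42.25;  Var(Y) = (10.5)² = 110.25
Cov(X,Y) = ρ·σ(X)·σ(Y) = -0.6·6.5·10.5 = -40.95
Var(-X + 5Y) = (-1)²·Var(X) + (5)²·Var(Y) + 2·(-1)·(5)·Cov(X,Y)
= 1·42.25 + 25·110.25 + -10·-40.95 = 3208

3208.000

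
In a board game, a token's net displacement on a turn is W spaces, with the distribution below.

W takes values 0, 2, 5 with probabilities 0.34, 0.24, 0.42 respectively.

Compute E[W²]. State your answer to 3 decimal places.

11.460

E[W²] = (0)²(0.34) + (2)²(0.24) + (5)²(0.42) = 11.46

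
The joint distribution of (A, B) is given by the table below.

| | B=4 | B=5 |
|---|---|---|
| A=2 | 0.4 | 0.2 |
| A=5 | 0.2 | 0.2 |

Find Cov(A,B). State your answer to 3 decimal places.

0.120

E[A] = 3.2,  E[B] = 4.4
E[AB] = 14.2
Cov(A,B) = E[AB] − E[A]E[B] = 14.2 − (3.2)(4.4) = 0.12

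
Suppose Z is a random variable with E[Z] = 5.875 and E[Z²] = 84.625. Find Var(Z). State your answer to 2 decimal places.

Var(Z) = 84.625 − (5.875)² = 50.109375

50.11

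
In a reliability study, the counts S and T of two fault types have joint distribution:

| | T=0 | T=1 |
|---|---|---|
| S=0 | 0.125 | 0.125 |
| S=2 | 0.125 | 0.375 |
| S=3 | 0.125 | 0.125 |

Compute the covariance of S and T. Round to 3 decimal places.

0.031

E[S] = 1.75,  E[T] = 0.625
E[ST] = 1.125
Cov(S,T) = E[ST] − E[S]E[T] = 1.125 − (1.75)(0.625) = 0.03125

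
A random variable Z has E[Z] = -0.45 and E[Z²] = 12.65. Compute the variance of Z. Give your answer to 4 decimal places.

12.4475

Var(Z) = 12.65 − (-0.45)² = 12.4475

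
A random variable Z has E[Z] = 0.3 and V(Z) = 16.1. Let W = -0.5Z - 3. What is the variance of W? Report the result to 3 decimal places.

V(-0.5Z - 3) = (-0.5)²·V(Z) = 0.25·16.1 = 4.025

4.025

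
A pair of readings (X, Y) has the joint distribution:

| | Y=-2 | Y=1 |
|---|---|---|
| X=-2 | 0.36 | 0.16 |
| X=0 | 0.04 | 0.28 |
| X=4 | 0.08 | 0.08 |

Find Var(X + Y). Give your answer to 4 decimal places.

E[X] = -0.4,  E[Y] = -0.44,  E[XY] = 0.8
Var(X) = 4.64 − (-0.4)² = 4.48;  Var(Y) = 2.44 − (-0.44)² = 2.2464
Cov(X,Y) = 0.8 − (-0.4)(-0.44) = 0.624
Var(X + Y) = (1)²·4.48 + (1)²·2.2464 + 2·(1)·(1)·0.624 = 7.9744

7.9744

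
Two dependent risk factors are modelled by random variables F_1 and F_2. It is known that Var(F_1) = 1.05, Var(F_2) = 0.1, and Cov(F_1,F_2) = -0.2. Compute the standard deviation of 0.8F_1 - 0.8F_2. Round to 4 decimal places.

Var(0.8F_1 - 0.8F_2) = (0.8)²·Var(F_1) + (-0.8)²·Var(F_2) + 2·(0.8)·(-0.8)·Cov(F_1,F_2)
= 0.64·1.05 + 0.64·0.1 + -1.28·-0.2 = 0.992
sd(0.8F_1 - 0.8F_2) = √0.992 ≈ 0.9960

0.9960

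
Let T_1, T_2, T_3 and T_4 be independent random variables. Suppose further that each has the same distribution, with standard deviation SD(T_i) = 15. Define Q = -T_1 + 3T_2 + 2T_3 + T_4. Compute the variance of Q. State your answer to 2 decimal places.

3375.00

Var(T_i) = (15)² = 225
By independence, Var(Q) = (-1)²Var(T_1) + (3)²Var(T_2) + (2)²Var(T_3) + (1)²Var(T_4)
= (-1)²·225 + (3)²·225 + (2)²·225 + (1)²·225 = 3375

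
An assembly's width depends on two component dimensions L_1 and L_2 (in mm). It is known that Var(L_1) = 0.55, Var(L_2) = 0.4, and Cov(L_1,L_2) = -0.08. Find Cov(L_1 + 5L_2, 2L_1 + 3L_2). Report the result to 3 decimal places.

6.060

Cov(L_1 + 5L_2, 2L_1 + 3L_2) = (1)(2)Var(L_1) + (5)(3)Var(L_2) + [(1)(3) + (5)(2)]Cov(L_1,L_2)
= 2·0.55 + 15·0.4 + 13·-0.08 = 6.06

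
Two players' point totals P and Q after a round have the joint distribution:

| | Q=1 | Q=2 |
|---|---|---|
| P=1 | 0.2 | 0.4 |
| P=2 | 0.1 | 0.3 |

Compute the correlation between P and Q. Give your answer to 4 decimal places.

E[P] = 1.4,  E[Q] = 1.7
E[PQ] = 2.4
cov(P,Q) = E[PQ] − E[P]E[Q] = 2.4 − (1.4)(1.7) = 0.02
Var(P) = 0.24,  Var(Q) = 0.21
ρ = 0.02 / √(0.24·0.21) ≈ 0.0891

0.0891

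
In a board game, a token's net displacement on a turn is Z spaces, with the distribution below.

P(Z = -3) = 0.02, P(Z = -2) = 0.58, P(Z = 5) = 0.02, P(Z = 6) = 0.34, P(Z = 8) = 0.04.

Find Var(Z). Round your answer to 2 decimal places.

16.26

E[Z] = (-3)(0.02) + (-2)(0.58) + (5)(0.02) + (6)(0.34) + (8)(0.04) = 1.24
E[Z²] = (-3)²(0.02) + (-2)²(0.58) + (5)²(0.02) + (6)²(0.34) + (8)²(0.04) = 17.8
Var(Z) = E[Z²] − (E[Z])² = 17.8 − (1.24)² = 16.2624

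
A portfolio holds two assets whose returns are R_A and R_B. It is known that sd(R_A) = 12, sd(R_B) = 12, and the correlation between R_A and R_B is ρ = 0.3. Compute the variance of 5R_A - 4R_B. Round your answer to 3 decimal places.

Var(R_A) = (12)² = 144;  Var(R_B) = (12)² = 144
Cov(R_A,R_B) = ρ·sd(R_A)·sd(R_B) = 0.3·12·12 = 43.2
Var(5R_A - 4R_B) = (5)²·Var(R_A) + (-4)²·Var(R_B) + 2·(5)·(-4)·Cov(R_A,R_B)
= 25·144 + 16·144 + -40·43.2 = 4176

4176.000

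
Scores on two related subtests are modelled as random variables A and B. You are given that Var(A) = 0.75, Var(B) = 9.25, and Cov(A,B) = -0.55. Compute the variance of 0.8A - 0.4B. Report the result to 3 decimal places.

Var(0.8A - 0.4B) = (0.8)²·Var(A) + (-0.4)²·Var(B) + 2·(0.8)·(-0.4)·Cov(A,B)
= 0.64·0.75 + 0.16·9.25 + -0.64·-0.55 = 2.312

2.312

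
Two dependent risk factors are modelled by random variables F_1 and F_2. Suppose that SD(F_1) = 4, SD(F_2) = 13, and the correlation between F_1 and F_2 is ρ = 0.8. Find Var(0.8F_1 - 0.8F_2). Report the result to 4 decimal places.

65.1520

Var(F_1) = (4)² = 16;  Var(F_2) = (13)² = 169
Cov(F_1,F_2) = ρ·SD(F_1)·SD(F_2) = 0.8·4·13 = 41.6
Var(0.8F_1 - 0.8F_2) = (0.8)²·Var(F_1) + (-0.8)²·Var(F_2) + 2·(0.8)·(-0.8)·Cov(F_1,F_2)
= 0.64·16 + 0.64·169 + -1.28·41.6 = 65.152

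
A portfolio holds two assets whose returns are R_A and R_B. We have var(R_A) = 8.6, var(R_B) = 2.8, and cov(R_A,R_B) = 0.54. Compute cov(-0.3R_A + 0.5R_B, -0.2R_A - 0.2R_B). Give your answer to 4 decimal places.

cov(-0.3R_A + 0.5R_B, -0.2R_A - 0.2R_B) = (-0.3)(-0.2)var(R_A) + (0.5)(-0.2)var(R_B) + [(-0.3)(-0.2) + (0.5)(-0.2)]cov(R_A,R_B)
= 0.06·8.6 + -0.1·2.8 + -0.04·0.54 = 0.2144

0.2144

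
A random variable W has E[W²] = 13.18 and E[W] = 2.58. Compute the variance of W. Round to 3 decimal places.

Var(W) = 13.18 − (2.58)² = 6.5236

6.524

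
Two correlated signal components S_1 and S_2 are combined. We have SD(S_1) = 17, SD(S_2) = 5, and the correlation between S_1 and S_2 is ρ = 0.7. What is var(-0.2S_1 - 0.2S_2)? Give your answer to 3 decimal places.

17.320

var(S_1) = (17)² = 289;  var(S_2) = (5)² = 25
Cov(S_1,S_2) = ρ·SD(S_1)·SD(S_2) = 0.7·17·5 = 59.5
var(-0.2S_1 - 0.2S_2) = (-0.2)²·var(S_1) + (-0.2)²·var(S_2) + 2·(-0.2)·(-0.2)·Cov(S_1,S_2)
= 0.04·289 + 0.04·25 + 0.08·59.5 = 17.32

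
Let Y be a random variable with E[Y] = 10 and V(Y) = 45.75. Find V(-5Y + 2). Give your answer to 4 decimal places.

V(-5Y + 2) = (-5)²·V(Y) = 25·45.75 = 1143.75

1143.7500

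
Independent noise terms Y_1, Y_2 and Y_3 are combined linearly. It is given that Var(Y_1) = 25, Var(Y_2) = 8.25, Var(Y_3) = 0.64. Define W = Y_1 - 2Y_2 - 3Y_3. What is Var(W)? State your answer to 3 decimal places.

63.760

By independence, Var(W) = (1)²Var(Y_1) + (-2)²Var(Y_2) + (-3)²Var(Y_3)
= (1)²·25 + (-2)²·8.25 + (-3)²·0.64 = 63.76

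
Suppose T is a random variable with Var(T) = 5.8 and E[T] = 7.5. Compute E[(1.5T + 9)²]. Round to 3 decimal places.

423.113

E[1.5T + 9] = 1.5·7.5 + 9 = 20.25
Var(1.5T + 9) = (1.5)²·5.8 = 13.05
E[(1.5T + 9)²] = Var((1.5T + 9)) + (E[(1.5T + 9)])² = 13.05 + (20.25)² = 423.1125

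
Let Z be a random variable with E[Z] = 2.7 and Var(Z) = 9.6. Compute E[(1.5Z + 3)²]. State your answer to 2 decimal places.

E[1.5Z + 3] = 1.5·2.7 + 3 = 7.05
Var(1.5Z + 3) = (1.5)²·9.6 = 21.6
E[(1.5Z + 3)²] = Var((1.5Z + 3)) + (E[(1.5Z + 3)])² = 21.6 + (7.05)² = 71.3025

71.30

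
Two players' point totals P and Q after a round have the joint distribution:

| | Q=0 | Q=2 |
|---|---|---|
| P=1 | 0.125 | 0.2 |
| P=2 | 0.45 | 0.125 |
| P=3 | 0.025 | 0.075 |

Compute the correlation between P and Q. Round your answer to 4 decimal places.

-0.1168

E[P] = 1.775,  E[Q] = 0.8
E[PQ] = 1.35
cov(P,Q) = E[PQ] − E[P]E[Q] = 1.35 − (1.775)(0.8) = -0.07
V(P) = 0.374375,  V(Q) = 0.96
ρ = -0.07 / √(0.374375·0.96) ≈ -0.1168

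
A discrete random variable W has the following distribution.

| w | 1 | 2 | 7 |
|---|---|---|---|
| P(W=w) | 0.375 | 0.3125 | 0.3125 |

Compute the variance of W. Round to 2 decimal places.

6.78

E[W] = (1)(0.375) + (2)(0.3125) + (7)(0.3125) = 3.1875
E[W²] = (1)²(0.375) + (2)²(0.3125) + (7)²(0.3125) = 16.9375
Var(W) = E[W²] − (E[W])² = 16.9375 − (3.1875)² = 6.77734375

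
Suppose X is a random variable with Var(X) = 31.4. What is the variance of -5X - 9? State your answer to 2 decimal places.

785.00

Var(-5X - 9) = (-5)²·Var(X) = 25·31.4 = 785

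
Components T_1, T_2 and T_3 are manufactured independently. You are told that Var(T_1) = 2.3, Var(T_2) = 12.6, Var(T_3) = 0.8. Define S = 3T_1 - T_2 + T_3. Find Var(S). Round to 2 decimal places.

34.10

By independence, Var(S) = (3)²Var(T_1) + (-1)²Var(T_2) + (1)²Var(T_3)
= (3)²·2.3 + (-1)²·12.6 + (1)²·0.8 = 34.1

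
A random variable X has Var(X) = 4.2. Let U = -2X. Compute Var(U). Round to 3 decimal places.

16.800

Var(-2X) = (-2)²·Var(X) = 4·4.2 = 16.8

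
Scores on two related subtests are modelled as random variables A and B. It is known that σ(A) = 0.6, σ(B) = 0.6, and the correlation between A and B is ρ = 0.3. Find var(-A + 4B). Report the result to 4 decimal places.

5.2560

var(A) = (0.6)² = 0.36;  var(B) = (0.6)² = 0.36
cov(A,B) = ρ·σ(A)·σ(B) = 0.3·0.6·0.6 = 0.108
var(-A + 4B) = (-1)²·var(A) + (4)²·var(B) + 2·(-1)·(4)·cov(A,B)
= 1·0.36 + 16·0.36 + -8·0.108 = 5.256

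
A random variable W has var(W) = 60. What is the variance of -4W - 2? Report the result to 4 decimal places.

960.0000

var(-4W - 2) = (-4)²·var(W) = 16·60 = 960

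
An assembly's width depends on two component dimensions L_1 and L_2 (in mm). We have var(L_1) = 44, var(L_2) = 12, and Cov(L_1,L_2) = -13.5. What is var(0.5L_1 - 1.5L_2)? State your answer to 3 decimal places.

var(0.5L_1 - 1.5L_2) = (0.5)²·var(L_1) + (-1.5)²·var(L_2) + 2·(0.5)·(-1.5)·Cov(L_1,L_2)
= 0.25·44 + 2.25·12 + -1.5·-13.5 = 58.25

58.250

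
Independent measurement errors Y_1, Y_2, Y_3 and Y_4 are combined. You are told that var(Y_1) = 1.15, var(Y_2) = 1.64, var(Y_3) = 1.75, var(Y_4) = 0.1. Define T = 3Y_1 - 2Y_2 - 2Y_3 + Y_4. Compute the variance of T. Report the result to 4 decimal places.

24.0100

By independence, var(T) = (3)²var(Y_1) + (-2)²var(Y_2) + (-2)²var(Y_3) + (1)²var(Y_4)
= (3)²·1.15 + (-2)²·1.64 + (-2)²·1.75 + (1)²·0.1 = 24.01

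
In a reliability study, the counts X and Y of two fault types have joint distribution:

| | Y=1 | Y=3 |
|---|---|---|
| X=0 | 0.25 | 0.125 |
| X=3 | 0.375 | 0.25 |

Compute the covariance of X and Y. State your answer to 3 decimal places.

E[X] = 1.875,  E[Y] = 1.75
E[XY] = 3.375
cov(X,Y) = E[XY] − E[X]E[Y] = 3.375 − (1.875)(1.75) = 0.09375

0.094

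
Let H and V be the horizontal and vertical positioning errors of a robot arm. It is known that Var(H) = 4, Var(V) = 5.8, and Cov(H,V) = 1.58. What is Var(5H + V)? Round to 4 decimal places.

121.6000

Var(5H + V) = (5)²·Var(H) + (1)²·Var(V) + 2·(5)·(1)·Cov(H,V)
= 25·4 + 1·5.8 + 10·1.58 = 121.6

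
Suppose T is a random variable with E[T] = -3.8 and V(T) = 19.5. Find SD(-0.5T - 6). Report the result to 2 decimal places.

2.21

V(-0.5T - 6) = (-0.5)²·19.5 = 4.875
SD(-0.5T - 6) = √4.875 ≈ 2.21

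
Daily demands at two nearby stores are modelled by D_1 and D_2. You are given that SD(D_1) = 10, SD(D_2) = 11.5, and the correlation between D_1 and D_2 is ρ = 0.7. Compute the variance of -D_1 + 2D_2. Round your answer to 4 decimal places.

307.0000

var(D_1) = (10)² = 100;  var(D_2) = (11.5)² = 132.25
Cov(D_1,D_2) = ρ·SD(D_1)·SD(D_2) = 0.7·10·11.5 = 80.5
var(-D_1 + 2D_2) = (-1)²·var(D_1) + (2)²·var(D_2) + 2·(-1)·(2)·Cov(D_1,D_2)
= 1·100 + 4·132.25 + -4·80.5 = 307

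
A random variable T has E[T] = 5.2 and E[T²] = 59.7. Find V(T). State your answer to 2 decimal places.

32.66

V(T) = 59.7 − (5.2)² = 32.66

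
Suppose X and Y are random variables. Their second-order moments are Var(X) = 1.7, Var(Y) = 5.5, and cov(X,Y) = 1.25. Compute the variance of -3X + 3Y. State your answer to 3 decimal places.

42.300

Var(-3X + 3Y) = (-3)²·Var(X) + (3)²·Var(Y) + 2·(-3)·(3)·cov(X,Y)
= 9·1.7 + 9·5.5 + -18·1.25 = 42.3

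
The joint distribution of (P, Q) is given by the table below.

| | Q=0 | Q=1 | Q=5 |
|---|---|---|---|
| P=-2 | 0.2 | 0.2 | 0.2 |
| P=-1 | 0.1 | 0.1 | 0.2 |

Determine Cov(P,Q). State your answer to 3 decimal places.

0.180

E[P] = -1.6,  E[Q] = 2.3
E[PQ] = -3.5
Cov(P,Q) = E[PQ] − E[P]E[Q] = -3.5 − (-1.6)(2.3) = 0.18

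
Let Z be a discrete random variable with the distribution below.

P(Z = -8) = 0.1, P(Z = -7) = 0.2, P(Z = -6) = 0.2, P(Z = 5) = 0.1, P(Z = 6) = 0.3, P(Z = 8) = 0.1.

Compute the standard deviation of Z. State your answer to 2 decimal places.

6.56

E[Z] = (-8)(0.1) + (-7)(0.2) + (-6)(0.2) + (5)(0.1) + (6)(0.3) + (8)(0.1) = -0.3
E[Z²] = (-8)²(0.1) + (-7)²(0.2) + (-6)²(0.2) + (5)²(0.1) + (6)²(0.3) + (8)²(0.1) = 43.1
Var(Z) = E[Z²] − (E[Z])² = 43.1 − (-0.3)² = 43.01
σ(Z) = √43.01 ≈ 6.56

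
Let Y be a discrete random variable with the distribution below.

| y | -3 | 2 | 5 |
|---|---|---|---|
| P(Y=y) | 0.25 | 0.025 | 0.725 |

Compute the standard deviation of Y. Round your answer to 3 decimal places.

3.452

E[Y] = (-3)(0.25) + (2)(0.025) + (5)(0.725) = 2.925
E[Y²] = (-3)²(0.25) + (2)²(0.025) + (5)²(0.725) = 20.475
Var(Y) = E[Y²] − (E[Y])² = 20.475 − (2.925)² = 11.919375
SD(Y) = √11.919375 ≈ 3.452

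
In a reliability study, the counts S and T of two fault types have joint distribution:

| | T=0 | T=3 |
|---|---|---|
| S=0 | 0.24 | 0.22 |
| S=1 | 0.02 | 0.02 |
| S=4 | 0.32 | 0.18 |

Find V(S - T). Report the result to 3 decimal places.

E[S] = 2.04,  E[T] = 1.26,  E[ST] = 2.22
V(S) = 8.04 − (2.04)² = 3.8784;  V(T) = 3.78 − (1.26)² = 2.1924
Cov(S,T) = 2.22 − (2.04)(1.26) = -0.3504
V(S - T) = (1)²·3.8784 + (-1)²·2.1924 + 2·(1)·(-1)·-0.3504 = 6.7716

6.772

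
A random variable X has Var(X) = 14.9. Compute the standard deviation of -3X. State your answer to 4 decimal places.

11.5802

Var(-3X) = (-3)²·14.9 = 134.1
sd(-3X) = √134.1 ≈ 11.5802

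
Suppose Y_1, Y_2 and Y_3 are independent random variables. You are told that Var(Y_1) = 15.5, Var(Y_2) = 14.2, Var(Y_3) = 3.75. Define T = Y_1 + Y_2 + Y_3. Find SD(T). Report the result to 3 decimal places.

By independence, Var(T) = (1)²Var(Y_1) + (1)²Var(Y_2) + (1)²Var(Y_3)
= (1)²·15.5 + (1)²·14.2 + (1)²·3.75 = 33.45
SD(T) = √33.45 ≈ 5.784

5.784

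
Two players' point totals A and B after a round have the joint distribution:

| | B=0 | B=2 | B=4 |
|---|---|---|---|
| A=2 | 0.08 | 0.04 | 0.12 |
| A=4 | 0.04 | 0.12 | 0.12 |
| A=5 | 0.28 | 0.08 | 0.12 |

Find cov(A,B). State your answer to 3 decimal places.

-0.480

E[A] = 4,  E[B] = 1.92
E[AB] = 7.2
cov(A,B) = E[AB] − E[A]E[B] = 7.2 − (4)(1.92) = -0.48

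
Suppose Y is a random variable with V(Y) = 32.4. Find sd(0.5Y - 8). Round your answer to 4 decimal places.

V(0.5Y - 8) = (0.5)²·32.4 = 8.1
sd(0.5Y - 8) = √8.1 ≈ 2.8460

2.8460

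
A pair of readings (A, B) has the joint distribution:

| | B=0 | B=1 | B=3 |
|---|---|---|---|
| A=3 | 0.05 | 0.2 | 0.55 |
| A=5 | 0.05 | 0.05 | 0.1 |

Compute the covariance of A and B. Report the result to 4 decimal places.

E[A] = 3.4,  E[B] = 2.2
E[AB] = 7.3
Cov(A,B) = E[AB] − E[A]E[B] = 7.3 − (3.4)(2.2) = -0.18

-0.1800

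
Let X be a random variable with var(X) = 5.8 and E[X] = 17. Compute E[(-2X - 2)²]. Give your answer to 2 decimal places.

1319.20

E[-2X - 2] = -2·17 − 2 = -36
var(-2X - 2) = (-2)²·5.8 = 23.2
E[(-2X - 2)²] = var((-2X - 2)) + (E[(-2X - 2)])² = 23.2 + (-36)² = 1319.2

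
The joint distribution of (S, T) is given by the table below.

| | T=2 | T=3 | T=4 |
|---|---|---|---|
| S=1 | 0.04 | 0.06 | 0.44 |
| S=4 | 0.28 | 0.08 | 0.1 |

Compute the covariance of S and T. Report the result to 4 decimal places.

E[S] = 2.38,  E[T] = 3.22
E[ST] = 6.82
Cov(S,T) = E[ST] − E[S]E[T] = 6.82 − (2.38)(3.22) = -0.8436

-0.8436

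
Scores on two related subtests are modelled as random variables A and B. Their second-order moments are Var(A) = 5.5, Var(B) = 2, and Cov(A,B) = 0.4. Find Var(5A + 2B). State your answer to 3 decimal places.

153.500

Var(5A + 2B) = (5)²·Var(A) + (2)²·Var(B) + 2·(5)·(2)·Cov(A,B)
= 25·5.5 + 4·2 + 20·0.4 = 153.5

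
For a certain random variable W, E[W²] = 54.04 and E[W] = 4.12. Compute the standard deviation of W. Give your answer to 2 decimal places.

V(W) = 54.04 − (4.12)² = 37.0656
SD(W) = √37.0656 ≈ 6.09

6.09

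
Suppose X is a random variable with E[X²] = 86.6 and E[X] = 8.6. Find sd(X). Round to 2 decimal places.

var(X) = 86.6 − (8.6)² = 12.64
sd(X) = √12.64 ≈ 3.56

3.56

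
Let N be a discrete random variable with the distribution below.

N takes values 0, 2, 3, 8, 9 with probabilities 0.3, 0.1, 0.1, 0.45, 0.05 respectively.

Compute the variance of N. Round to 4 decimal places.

13.4475

E[N] = (0)(0.3) + (2)(0.1) + (3)(0.1) + (8)(0.45) + (9)(0.05) = 4.55
E[N²] = (0)²(0.3) + (2)²(0.1) + (3)²(0.1) + (8)²(0.45) + (9)²(0.05) = 34.15
Var(N) = E[N²] − (E[N])² = 34.15 − (4.55)² = 13.4475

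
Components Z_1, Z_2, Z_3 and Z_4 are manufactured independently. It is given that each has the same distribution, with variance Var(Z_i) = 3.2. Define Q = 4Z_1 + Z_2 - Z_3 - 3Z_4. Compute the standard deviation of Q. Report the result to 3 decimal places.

9.295

By independence, Var(Q) = (4)²Var(Z_1) + (1)²Var(Z_2) + (-1)²Var(Z_3) + (-3)²Var(Z_4)
= (4)²·3.2 + (1)²·3.2 + (-1)²·3.2 + (-3)²·3.2 = 86.4
SD(Q) = √86.4 ≈ 9.295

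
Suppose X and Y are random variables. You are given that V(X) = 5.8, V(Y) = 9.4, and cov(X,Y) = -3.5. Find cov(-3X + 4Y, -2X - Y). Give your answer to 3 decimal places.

cov(-3X + 4Y, -2X - Y) = (-3)(-2)V(X) + (4)(-1)V(Y) + [(-3)(-1) + (4)(-2)]cov(X,Y)
= 6·5.8 + -4·9.4 + -5·-3.5 = 14.7

14.700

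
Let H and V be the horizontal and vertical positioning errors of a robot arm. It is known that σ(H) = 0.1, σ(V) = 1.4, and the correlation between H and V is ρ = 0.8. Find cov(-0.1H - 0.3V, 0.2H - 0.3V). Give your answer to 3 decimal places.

0.173

Var(H) = (0.1)² = 0.01;  Var(V) = (1.4)² = 1.96
cov(H,V) = ρ·σ(H)·σ(V) = 0.8·0.1·1.4 = 0.112
cov(-0.1H - 0.3V, 0.2H - 0.3V) = (-0.1)(0.2)Var(H) + (-0.3)(-0.3)Var(V) + [(-0.1)(-0.3) + (-0.3)(0.2)]cov(H,V)
= -0.02·0.01 + 0.09·1.96 + -0.03·0.112 = 0.17284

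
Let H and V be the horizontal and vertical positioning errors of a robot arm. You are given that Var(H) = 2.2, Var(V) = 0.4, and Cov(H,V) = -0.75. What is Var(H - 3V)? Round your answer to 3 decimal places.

10.300

Var(H - 3V) = (1)²·Var(H) + (-3)²·Var(V) + 2·(1)·(-3)·Cov(H,V)
= 1·2.2 + 9·0.4 + -6·-0.75 = 10.3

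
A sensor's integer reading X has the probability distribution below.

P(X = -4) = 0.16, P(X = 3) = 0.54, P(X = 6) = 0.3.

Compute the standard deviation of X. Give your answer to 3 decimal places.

3.239

E[X] = (-4)(0.16) + (3)(0.54) + (6)(0.3) = 2.78
E[X²] = (-4)²(0.16) + (3)²(0.54) + (6)²(0.3) = 18.22
Var(X) = E[X²] − (E[X])² = 18.22 − (2.78)² = 10.4916
sd(X) = √10.4916 ≈ 3.239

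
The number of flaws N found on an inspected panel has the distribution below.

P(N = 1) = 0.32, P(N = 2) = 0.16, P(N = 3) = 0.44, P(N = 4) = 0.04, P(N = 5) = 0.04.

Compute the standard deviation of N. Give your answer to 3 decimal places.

E[N] = (1)(0.32) + (2)(0.16) + (3)(0.44) + (4)(0.04) + (5)(0.04) = 2.32
E[N²] = (1)²(0.32) + (2)²(0.16) + (3)²(0.44) + (4)²(0.04) + (5)²(0.04) = 6.56
V(N) = E[N²] − (E[N])² = 6.56 − (2.32)² = 1.1776
sd(N) = √1.1776 ≈ 1.085

1.085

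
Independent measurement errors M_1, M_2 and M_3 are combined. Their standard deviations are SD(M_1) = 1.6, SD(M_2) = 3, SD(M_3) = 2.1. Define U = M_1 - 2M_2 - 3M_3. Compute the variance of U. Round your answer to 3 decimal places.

78.250

var(M_1) = 2.56, var(M_2) = 9, var(M_3) = 4.41
By independence, var(U) = (1)²var(M_1) + (-2)²var(M_2) + (-3)²var(M_3)
= (1)²·2.56 + (-2)²·9 + (-3)²·4.41 = 78.25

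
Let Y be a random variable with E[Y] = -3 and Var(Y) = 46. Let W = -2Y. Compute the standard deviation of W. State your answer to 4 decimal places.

13.5647

Var(-2Y) = (-2)²·46 = 184
SD(W) = √184 ≈ 13.5647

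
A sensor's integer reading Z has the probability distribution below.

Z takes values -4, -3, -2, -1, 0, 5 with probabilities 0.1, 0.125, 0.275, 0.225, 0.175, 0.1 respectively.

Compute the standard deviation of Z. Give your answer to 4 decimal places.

2.3340

E[Z] = (-4)(0.1) + (-3)(0.125) + (-2)(0.275) + (-1)(0.225) + (0)(0.175) + (5)(0.1) = -1.05
E[Z²] = (-4)²(0.1) + (-3)²(0.125) + (-2)²(0.275) + (-1)²(0.225) + (0)²(0.175) + (5)²(0.1) = 6.55
Var(Z) = E[Z²] − (E[Z])² = 6.55 − (-1.05)² = 5.4475
SD(Z) = √5.4475 ≈ 2.3340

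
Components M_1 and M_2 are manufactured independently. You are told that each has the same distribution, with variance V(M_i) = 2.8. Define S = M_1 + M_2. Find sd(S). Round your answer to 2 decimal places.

2.37

By independence, V(S) = (1)²V(M_1) + (1)²V(M_2)
= (1)²·2.8 + (1)²·2.8 = 5.6
sd(S) = √5.6 ≈ 2.37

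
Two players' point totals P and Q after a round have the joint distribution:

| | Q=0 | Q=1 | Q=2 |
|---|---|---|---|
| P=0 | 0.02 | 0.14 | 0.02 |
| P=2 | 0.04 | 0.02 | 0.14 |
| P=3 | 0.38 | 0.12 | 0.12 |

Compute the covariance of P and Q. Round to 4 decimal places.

-0.2184

E[P] = 2.26,  E[Q] = 0.84
E[PQ] = 1.68
cov(P,Q) = E[PQ] − E[P]E[Q] = 1.68 − (2.26)(0.84) = -0.2184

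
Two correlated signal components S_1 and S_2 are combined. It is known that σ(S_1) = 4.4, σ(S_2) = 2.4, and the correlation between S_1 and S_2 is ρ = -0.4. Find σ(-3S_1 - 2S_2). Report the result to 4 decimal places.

12.1075

V(S_1) = (4.4)² = 19.36;  V(S_2) = (2.4)² = 5.76
cov(S_1,S_2) = ρ·σ(S_1)·σ(S_2) = -0.4·4.4·2.4 = -4.224
V(-3S_1 - 2S_2) = (-3)²·V(S_1) + (-2)²·V(S_2) + 2·(-3)·(-2)·cov(S_1,S_2)
= 9·19.36 + 4·5.76 + 12·-4.224 = 146.592
σ(-3S_1 - 2S_2) = √146.592 ≈ 12.1075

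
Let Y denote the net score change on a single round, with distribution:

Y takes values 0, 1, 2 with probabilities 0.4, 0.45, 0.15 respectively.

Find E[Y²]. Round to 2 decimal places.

E[Y²] = (0)²(0.4) + (1)²(0.45) + (2)²(0.15) = 1.05

1.05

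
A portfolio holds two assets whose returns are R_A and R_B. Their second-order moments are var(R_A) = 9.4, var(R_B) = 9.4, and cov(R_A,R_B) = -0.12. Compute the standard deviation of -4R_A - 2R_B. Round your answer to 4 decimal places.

var(-4R_A - 2R_B) = (-4)²·var(R_A) + (-2)²·var(R_B) + 2·(-4)·(-2)·cov(R_A,R_B)
= 16·9.4 + 4·9.4 + 16·-0.12 = 186.08
sd(-4R_A - 2R_B) = √186.08 ≈ 13.6411

13.6411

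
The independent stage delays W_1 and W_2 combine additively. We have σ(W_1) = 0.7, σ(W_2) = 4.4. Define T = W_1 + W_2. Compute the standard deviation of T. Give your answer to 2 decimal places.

Var(W_1) = 0.49, Var(W_2) = 19.36
By independence, Var(T) = (1)²Var(W_1) + (1)²Var(W_2)
= (1)²·0.49 + (1)²·19.36 = 19.85
σ(T) = √19.85 ≈ 4.46

4.46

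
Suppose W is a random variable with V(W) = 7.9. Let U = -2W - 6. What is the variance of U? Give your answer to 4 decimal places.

31.6000

V(-2W - 6) = (-2)²·V(W) = 4·7.9 = 31.6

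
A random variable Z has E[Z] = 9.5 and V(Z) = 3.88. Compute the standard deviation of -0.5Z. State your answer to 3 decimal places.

V(-0.5Z) = (-0.5)²·3.88 = 0.97
SD(-0.5Z) = √0.97 ≈ 0.985

0.985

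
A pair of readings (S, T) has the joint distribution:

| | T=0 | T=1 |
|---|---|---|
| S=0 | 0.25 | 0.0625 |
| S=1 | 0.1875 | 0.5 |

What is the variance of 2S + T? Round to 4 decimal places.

1.5586

E[S] = 0.6875,  E[T] = 0.5625,  E[ST] = 0.5
Var(S) = 0.6875 − (0.6875)² = 0.21484375;  Var(T) = 0.5625 − (0.5625)² = 0.24609375
Cov(S,T) = 0.5 − (0.6875)(0.5625) = 0.11328125
Var(2S + T) = (2)²·0.21484375 + (1)²·0.24609375 + 2·(2)·(1)·0.11328125 = 1.55859375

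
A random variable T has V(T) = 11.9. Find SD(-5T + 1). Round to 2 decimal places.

17.25

V(-5T + 1) = (-5)²·11.9 = 297.5
SD(-5T + 1) = √297.5 ≈ 17.25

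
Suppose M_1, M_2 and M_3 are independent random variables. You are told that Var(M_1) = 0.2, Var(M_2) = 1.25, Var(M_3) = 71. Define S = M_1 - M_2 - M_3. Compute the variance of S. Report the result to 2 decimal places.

72.45

By independence, Var(S) = (1)²Var(M_1) + (-1)²Var(M_2) + (-1)²Var(M_3)
= (1)²·0.2 + (-1)²·1.25 + (-1)²·71 = 72.45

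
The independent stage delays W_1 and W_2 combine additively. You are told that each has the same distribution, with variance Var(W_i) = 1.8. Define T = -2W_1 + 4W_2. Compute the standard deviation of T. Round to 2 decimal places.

By independence, Var(T) = (-2)²Var(W_1) + (4)²Var(W_2)
= (-2)²·1.8 + (4)²·1.8 = 36
SD(T) = √36 ≈ 6.00

6.00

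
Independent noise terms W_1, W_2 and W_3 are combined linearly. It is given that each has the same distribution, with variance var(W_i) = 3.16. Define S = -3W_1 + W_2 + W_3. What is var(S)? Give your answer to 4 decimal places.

34.7600

By independence, var(S) = (-3)²var(W_1) + (1)²var(W_2) + (1)²var(W_3)
= (-3)²·3.16 + (1)²·3.16 + (1)²·3.16 = 34.76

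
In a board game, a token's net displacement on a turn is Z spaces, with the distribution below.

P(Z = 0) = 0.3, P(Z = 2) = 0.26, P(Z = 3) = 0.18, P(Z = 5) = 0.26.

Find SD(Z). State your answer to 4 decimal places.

E[Z] = (0)(0.3) + (2)(0.26) + (3)(0.18) + (5)(0.26) = 2.36
E[Z²] = (0)²(0.3) + (2)²(0.26) + (3)²(0.18) + (5)²(0.26) = 9.16
Var(Z) = E[Z²] − (E[Z])² = 9.16 − (2.36)² = 3.5904
SD(Z) = √3.5904 ≈ 1.8948

1.8948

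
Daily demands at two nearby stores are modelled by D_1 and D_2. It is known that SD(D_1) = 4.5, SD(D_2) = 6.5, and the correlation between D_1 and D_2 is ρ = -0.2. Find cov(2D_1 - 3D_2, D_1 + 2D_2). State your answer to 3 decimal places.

-218.850

V(D_1) = (4.5)² = 20.25;  V(D_2) = (6.5)² = 42.25
cov(D_1,D_2) = ρ·SD(D_1)·SD(D_2) = -0.2·4.5·6.5 = -5.85
cov(2D_1 - 3D_2, D_1 + 2D_2) = (2)(1)V(D_1) + (-3)(2)V(D_2) + [(2)(2) + (-3)(1)]cov(D_1,D_2)
= 2·20.25 + -6·42.25 + 1·-5.85 = -218.85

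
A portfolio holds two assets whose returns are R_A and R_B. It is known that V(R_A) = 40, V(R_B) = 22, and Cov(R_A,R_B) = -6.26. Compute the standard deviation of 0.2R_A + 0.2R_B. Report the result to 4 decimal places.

1.4068

V(0.2R_A + 0.2R_B) = (0.2)²·V(R_A) + (0.2)²·V(R_B) + 2·(0.2)·(0.2)·Cov(R_A,R_B)
= 0.04·40 + 0.04·22 + 0.08·-6.26 = 1.9792
sd(0.2R_A + 0.2R_B) = √1.9792 ≈ 1.4068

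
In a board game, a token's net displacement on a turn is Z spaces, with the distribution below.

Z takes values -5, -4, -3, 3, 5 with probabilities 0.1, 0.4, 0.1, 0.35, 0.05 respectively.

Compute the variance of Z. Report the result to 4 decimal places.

12.9900

E[Z] = (-5)(0.1) + (-4)(0.4) + (-3)(0.1) + (3)(0.35) + (5)(0.05) = -1.1
E[Z²] = (-5)²(0.1) + (-4)²(0.4) + (-3)²(0.1) + (3)²(0.35) + (5)²(0.05) = 14.2
Var(Z) = E[Z²] − (E[Z])² = 14.2 − (-1.1)² = 12.99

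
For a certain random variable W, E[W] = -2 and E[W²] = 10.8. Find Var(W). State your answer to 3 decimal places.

6.800

Var(W) = 10.8 − (-2)² = 6.8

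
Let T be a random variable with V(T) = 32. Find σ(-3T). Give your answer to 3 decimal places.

16.971

V(-3T) = (-3)²·32 = 288
σ(-3T) = √288 ≈ 16.971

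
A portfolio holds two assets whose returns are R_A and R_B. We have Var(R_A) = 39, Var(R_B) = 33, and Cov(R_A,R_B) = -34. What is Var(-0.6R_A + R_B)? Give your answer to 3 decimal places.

87.840

Var(-0.6R_A + R_B) = (-0.6)²·Var(R_A) + (1)²·Var(R_B) + 2·(-0.6)·(1)·Cov(R_A,R_B)
= 0.36·39 + 1·33 + -1.2·-34 = 87.84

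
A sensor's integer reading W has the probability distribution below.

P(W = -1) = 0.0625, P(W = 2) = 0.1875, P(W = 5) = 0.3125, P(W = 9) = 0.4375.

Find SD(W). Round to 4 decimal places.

3.2058

E[W] = (-1)(0.0625) + (2)(0.1875) + (5)(0.3125) + (9)(0.4375) = 5.8125
E[W²] = (-1)²(0.0625) + (2)²(0.1875) + (5)²(0.3125) + (9)²(0.4375) = 44.0625
V(W) = E[W²] − (E[W])² = 44.0625 − (5.8125)² = 10.27734375
SD(W) = √10.27734375 ≈ 3.2058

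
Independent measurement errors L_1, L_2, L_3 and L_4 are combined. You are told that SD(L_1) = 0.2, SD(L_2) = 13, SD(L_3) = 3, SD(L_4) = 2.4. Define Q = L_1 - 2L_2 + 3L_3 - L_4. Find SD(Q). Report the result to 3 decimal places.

var(L_1) = 0.04, var(L_2) = 169, var(L_3) = 9, var(L_4) = 5.76
By independence, var(Q) = (1)²var(L_1) + (-2)²var(L_2) + (3)²var(L_3) + (-1)²var(L_4)
= (1)²·0.04 + (-2)²·169 + (3)²·9 + (-1)²·5.76 = 762.8
SD(Q) = √762.8 ≈ 27.619

27.619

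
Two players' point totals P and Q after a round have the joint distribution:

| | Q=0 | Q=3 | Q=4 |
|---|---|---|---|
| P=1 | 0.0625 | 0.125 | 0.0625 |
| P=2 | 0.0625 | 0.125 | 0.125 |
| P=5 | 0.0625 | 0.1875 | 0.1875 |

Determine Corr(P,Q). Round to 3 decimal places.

0.130

E[P] = 3.0625,  E[Q] = 2.8125
E[PQ] = 8.9375
Cov(P,Q) = E[PQ] − E[P]E[Q] = 8.9375 − (3.0625)(2.8125) = 0.32421875
V(P) = 3.05859375,  V(Q) = 2.02734375
ρ = 0.32421875 / √(3.05859375·2.02734375) ≈ 0.130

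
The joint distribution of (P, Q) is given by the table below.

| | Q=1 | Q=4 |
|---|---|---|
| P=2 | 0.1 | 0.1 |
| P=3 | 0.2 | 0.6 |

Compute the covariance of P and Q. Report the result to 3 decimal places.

E[P] = 2.8,  E[Q] = 3.1
E[PQ] = 8.8
Cov(P,Q) = E[PQ] − E[P]E[Q] = 8.8 − (2.8)(3.1) = 0.12

0.120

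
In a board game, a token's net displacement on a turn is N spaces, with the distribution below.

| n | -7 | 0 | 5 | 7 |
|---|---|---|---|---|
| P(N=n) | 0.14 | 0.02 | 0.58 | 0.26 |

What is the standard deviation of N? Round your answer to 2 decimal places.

E[N] = (-7)(0.14) + (0)(0.02) + (5)(0.58) + (7)(0.26) = 3.74
E[N²] = (-7)²(0.14) + (0)²(0.02) + (5)²(0.58) + (7)²(0.26) = 34.1
V(N) = E[N²] − (E[N])² = 34.1 − (3.74)² = 20.1124
SD(N) = √20.1124 ≈ 4.48

4.48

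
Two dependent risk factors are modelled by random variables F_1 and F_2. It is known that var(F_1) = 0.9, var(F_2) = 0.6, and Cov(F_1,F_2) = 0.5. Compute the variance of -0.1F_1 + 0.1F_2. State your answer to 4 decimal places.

0.0050

var(-0.1F_1 + 0.1F_2) = (-0.1)²·var(F_1) + (0.1)²·var(F_2) + 2·(-0.1)·(0.1)·Cov(F_1,F_2)
= 0.01·0.9 + 0.01·0.6 + -0.02·0.5 = 0.005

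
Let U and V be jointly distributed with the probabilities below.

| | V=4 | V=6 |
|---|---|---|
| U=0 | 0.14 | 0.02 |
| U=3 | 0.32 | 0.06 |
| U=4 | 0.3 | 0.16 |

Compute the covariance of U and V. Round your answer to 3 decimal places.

E[U] = 2.98,  E[V] = 4.48
E[UV] = 13.56
Cov(U,V) = E[UV] − E[U]E[V] = 13.56 − (2.98)(4.48) = 0.2096

0.210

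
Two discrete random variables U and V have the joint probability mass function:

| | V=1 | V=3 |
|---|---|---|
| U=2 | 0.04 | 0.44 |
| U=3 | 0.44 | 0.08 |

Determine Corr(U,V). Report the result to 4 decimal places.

-0.7628

E[U] = 2.52,  E[V] = 2.04
E[UV] = 4.76
cov(U,V) = E[UV] − E[U]E[V] = 4.76 − (2.52)(2.04) = -0.3808
Var(U) = 0.2496,  Var(V) = 0.9984
ρ = -0.3808 / √(0.2496·0.9984) ≈ -0.7628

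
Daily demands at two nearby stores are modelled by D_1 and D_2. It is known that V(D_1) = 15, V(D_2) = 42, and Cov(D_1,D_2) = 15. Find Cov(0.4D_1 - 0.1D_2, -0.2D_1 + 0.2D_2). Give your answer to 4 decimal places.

-0.5400

Cov(0.4D_1 - 0.1D_2, -0.2D_1 + 0.2D_2) = (0.4)(-0.2)V(D_1) + (-0.1)(0.2)V(D_2) + [(0.4)(0.2) + (-0.1)(-0.2)]Cov(D_1,D_2)
= -0.08·15 + -0.02·42 + 0.1·15 = -0.54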